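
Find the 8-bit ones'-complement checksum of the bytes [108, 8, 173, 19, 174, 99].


Sum = 581 mod 256 = 69
Complement = 186

186


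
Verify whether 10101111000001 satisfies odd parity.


Number of 1s: 7

Yes, parity is correct (7 ones)


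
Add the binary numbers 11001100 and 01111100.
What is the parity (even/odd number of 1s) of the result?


11001100 = 204
01111100 = 124
Sum = 328 = 101001000
1s count = 3

odd parity (3 ones in 101001000)


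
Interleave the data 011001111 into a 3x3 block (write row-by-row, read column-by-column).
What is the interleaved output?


Matrix:
  011
  001
  111
Read columns: 001101111

001101111


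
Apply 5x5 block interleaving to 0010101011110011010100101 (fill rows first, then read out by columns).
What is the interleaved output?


Matrix:
  00101
  01011
  11001
  10101
  00101
Read columns: 0011001100100110100011111

0011001100100110100011111


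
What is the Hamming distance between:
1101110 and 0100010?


XOR: 1001100
Count of 1s: 3

3


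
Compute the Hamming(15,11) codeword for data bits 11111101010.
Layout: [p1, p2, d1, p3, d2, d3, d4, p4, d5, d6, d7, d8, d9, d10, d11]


Parity bits: p1=0, p2=1, p3=1, p4=0

011111101101010


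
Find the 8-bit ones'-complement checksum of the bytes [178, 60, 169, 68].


Sum = 475 mod 256 = 219
Complement = 36

36


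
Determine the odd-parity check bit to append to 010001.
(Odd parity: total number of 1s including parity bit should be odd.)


Number of 1s in data: 2
Parity bit: 1

1


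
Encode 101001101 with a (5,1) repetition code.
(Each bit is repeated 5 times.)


Each bit -> 5 copies

111110000011111000000000011111111110000011111


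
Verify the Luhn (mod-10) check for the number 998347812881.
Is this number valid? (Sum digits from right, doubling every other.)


Luhn sum = 71
71 mod 10 = 1

Invalid (Luhn sum mod 10 = 1)


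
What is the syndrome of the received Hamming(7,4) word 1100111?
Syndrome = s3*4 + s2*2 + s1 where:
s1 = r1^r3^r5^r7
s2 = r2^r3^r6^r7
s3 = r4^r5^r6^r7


s1=1, s2=1, s3=1

Syndrome = 7 (error at position 7)


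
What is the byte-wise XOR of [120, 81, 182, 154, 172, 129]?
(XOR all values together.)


XOR chain: 120 ^ 81 ^ 182 ^ 154 ^ 172 ^ 129 = 40

40


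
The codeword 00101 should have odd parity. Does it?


Number of 1s: 2

No, parity error (2 ones)


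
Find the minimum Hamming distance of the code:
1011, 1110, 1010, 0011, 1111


Comparing all pairs, minimum distance: 1
Can detect 0 errors, correct 0 errors

1


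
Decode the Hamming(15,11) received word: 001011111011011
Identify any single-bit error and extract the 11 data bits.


Syndrome = 0: no error detected

Data: 11111011011 (no errors)


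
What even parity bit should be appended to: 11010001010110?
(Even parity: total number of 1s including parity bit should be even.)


Number of 1s in data: 7
Parity bit: 1

1


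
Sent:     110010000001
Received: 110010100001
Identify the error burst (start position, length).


XOR: 000000100000

Burst at position 6, length 1


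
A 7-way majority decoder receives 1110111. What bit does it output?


Ones: 6 out of 7
Threshold: 4

1 (6/7 voted 1)


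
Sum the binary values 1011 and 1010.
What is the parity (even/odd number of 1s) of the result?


1011 = 11
1010 = 10
Sum = 21 = 10101
1s count = 3

odd parity (3 ones in 10101)


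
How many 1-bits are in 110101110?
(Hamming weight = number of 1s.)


Counting 1s in 110101110

6


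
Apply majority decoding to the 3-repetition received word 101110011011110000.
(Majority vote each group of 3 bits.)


Groups: 101, 110, 011, 011, 110, 000
Majority votes: 111110

111110


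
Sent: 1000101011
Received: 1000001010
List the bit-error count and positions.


XOR: 0000100001

2 error(s) at position(s): 4, 9


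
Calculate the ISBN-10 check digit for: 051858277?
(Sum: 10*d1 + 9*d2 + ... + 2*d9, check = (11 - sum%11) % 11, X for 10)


Weighted sum: 222
222 mod 11 = 2

Check digit: 9


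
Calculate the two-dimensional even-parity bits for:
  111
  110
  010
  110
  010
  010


Row parities: 101011
Column parities: 101

Row P: 101011, Col P: 101, Corner: 0


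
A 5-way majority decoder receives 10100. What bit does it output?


Ones: 2 out of 5
Threshold: 3

0 (2/5 voted 1)


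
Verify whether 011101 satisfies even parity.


Number of 1s: 4

Yes, parity is correct (4 ones)


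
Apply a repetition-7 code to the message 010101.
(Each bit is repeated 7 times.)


Each bit -> 7 copies

000000011111110000000111111100000001111111


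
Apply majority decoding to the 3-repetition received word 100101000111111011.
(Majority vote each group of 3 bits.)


Groups: 100, 101, 000, 111, 111, 011
Majority votes: 010111

010111


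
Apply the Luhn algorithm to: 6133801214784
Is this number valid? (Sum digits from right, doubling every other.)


Luhn sum = 57
57 mod 10 = 7

Invalid (Luhn sum mod 10 = 7)


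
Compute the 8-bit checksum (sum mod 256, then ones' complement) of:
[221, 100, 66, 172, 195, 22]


Sum = 776 mod 256 = 8
Complement = 247

247


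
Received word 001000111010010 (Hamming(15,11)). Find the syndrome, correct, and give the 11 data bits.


Syndrome = 0: no error detected

Data: 10011010010 (no errors)


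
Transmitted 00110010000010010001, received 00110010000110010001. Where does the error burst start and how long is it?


XOR: 00000000000100000000

Burst at position 11, length 1


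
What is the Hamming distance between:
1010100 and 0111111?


XOR: 1101011
Count of 1s: 5

5


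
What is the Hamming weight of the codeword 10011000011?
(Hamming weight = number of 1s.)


Counting 1s in 10011000011

5


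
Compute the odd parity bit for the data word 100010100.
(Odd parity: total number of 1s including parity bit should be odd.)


Number of 1s in data: 3
Parity bit: 0

0


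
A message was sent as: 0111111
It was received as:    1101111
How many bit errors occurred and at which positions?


XOR: 1010000

2 error(s) at position(s): 0, 2


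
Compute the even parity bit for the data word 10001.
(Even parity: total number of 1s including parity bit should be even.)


Number of 1s in data: 2
Parity bit: 0

0


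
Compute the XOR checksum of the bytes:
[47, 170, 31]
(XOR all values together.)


XOR chain: 47 ^ 170 ^ 31 = 154

154


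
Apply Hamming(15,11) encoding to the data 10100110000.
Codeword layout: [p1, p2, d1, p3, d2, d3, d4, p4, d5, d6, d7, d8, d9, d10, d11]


Parity bits: p1=0, p2=0, p3=1, p4=0

001101000110000


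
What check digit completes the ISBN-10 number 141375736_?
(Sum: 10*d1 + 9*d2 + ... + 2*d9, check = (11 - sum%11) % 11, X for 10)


Weighted sum: 191
191 mod 11 = 4

Check digit: 7


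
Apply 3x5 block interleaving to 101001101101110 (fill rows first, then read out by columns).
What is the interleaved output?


Matrix:
  10100
  11011
  01110
Read columns: 110011101011010

110011101011010


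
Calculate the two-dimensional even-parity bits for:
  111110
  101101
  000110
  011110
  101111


Row parities: 10001
Column parities: 100100

Row P: 10001, Col P: 100100, Corner: 0


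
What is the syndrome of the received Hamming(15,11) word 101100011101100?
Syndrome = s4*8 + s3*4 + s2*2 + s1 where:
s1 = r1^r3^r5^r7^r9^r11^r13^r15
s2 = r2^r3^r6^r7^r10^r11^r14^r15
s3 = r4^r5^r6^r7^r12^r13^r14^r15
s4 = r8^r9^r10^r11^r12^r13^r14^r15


s1=0, s2=0, s3=1, s4=1

Syndrome = 12 (error at position 12)


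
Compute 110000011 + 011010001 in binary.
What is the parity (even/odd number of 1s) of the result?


110000011 = 387
011010001 = 209
Sum = 596 = 1001010100
1s count = 4

even parity (4 ones in 1001010100)


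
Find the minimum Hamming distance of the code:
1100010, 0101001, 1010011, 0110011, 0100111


Comparing all pairs, minimum distance: 2
Can detect 1 errors, correct 0 errors

2


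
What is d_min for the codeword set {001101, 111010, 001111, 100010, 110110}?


Comparing all pairs, minimum distance: 1
Can detect 0 errors, correct 0 errors

1


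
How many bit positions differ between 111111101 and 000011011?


XOR: 111100110
Count of 1s: 6

6


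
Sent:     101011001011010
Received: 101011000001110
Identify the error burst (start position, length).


XOR: 000000001010100

Burst at position 8, length 5


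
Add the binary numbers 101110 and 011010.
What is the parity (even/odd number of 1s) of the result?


101110 = 46
011010 = 26
Sum = 72 = 1001000
1s count = 2

even parity (2 ones in 1001000)


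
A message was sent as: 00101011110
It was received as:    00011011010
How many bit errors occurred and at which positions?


XOR: 00110000100

3 error(s) at position(s): 2, 3, 8


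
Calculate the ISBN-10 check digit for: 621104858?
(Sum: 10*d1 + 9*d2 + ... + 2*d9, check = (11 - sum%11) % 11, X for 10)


Weighted sum: 176
176 mod 11 = 0

Check digit: 0


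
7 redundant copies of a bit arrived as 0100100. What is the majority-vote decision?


Ones: 2 out of 7
Threshold: 4

0 (2/7 voted 1)


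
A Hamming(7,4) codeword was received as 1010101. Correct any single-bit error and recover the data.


Syndrome = 0: no error detected

Data: 1101 (no errors)


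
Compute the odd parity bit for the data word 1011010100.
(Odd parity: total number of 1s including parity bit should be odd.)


Number of 1s in data: 5
Parity bit: 0

0


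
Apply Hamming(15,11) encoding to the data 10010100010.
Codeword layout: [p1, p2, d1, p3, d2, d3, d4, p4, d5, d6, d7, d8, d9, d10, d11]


Parity bits: p1=0, p2=0, p3=0, p4=0

001000100100010


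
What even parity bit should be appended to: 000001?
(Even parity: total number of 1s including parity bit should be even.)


Number of 1s in data: 1
Parity bit: 1

1


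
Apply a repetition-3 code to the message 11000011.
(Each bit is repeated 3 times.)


Each bit -> 3 copies

111111000000000000111111


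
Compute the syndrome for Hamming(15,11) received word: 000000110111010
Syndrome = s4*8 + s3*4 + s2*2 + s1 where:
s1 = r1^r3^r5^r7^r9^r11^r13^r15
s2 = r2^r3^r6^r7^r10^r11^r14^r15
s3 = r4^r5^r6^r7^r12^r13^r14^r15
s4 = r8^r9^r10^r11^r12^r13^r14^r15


s1=0, s2=0, s3=1, s4=1

Syndrome = 12 (error at position 12)


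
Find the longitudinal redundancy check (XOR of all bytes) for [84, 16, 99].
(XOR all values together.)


XOR chain: 84 ^ 16 ^ 99 = 39

39


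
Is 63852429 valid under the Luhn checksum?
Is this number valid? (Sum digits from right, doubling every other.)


Luhn sum = 39
39 mod 10 = 9

Invalid (Luhn sum mod 10 = 9)


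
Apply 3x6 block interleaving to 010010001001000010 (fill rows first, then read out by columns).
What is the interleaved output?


Matrix:
  010010
  001001
  000010
Read columns: 000100010000101010

000100010000101010


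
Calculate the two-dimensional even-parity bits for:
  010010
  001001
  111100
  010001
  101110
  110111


Row parities: 000001
Column parities: 101111

Row P: 000001, Col P: 101111, Corner: 1


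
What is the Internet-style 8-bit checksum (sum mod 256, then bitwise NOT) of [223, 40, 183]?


Sum = 446 mod 256 = 190
Complement = 65

65


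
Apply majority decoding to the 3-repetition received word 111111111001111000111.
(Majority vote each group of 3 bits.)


Groups: 111, 111, 111, 001, 111, 000, 111
Majority votes: 1110101

1110101


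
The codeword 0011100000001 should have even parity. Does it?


Number of 1s: 4

Yes, parity is correct (4 ones)


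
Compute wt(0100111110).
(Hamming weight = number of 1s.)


Counting 1s in 0100111110

6


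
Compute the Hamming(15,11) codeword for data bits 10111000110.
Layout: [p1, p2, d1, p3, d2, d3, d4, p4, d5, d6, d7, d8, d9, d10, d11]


Parity bits: p1=0, p2=0, p3=0, p4=1

001001111000110


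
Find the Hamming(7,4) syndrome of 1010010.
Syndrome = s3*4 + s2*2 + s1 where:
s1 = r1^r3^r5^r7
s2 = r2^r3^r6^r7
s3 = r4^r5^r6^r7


s1=0, s2=0, s3=1

Syndrome = 4 (error at position 4)


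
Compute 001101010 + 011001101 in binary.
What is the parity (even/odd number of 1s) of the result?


001101010 = 106
011001101 = 205
Sum = 311 = 100110111
1s count = 6

even parity (6 ones in 100110111)


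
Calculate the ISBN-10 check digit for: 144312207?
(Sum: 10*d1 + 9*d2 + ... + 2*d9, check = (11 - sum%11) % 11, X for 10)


Weighted sum: 137
137 mod 11 = 5

Check digit: 6


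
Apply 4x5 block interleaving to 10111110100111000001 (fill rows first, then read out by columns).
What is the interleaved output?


Matrix:
  10111
  11010
  01110
  00001
Read columns: 11000110101011101001

11000110101011101001


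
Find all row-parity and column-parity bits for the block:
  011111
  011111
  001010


Row parities: 110
Column parities: 001010

Row P: 110, Col P: 001010, Corner: 0


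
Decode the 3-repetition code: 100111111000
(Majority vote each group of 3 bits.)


Groups: 100, 111, 111, 000
Majority votes: 0110

0110


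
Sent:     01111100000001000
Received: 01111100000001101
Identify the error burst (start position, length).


XOR: 00000000000000101

Burst at position 14, length 3


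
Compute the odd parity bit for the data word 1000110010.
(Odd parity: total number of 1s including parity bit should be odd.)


Number of 1s in data: 4
Parity bit: 1

1


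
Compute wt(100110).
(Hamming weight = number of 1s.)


Counting 1s in 100110

3


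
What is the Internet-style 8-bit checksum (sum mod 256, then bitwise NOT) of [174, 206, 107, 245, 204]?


Sum = 936 mod 256 = 168
Complement = 87

87


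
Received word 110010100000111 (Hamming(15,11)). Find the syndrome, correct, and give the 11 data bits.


Syndrome = 13: error at position 13

Data: 01010000011 (corrected bit 13)


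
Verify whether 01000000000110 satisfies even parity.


Number of 1s: 3

No, parity error (3 ones)


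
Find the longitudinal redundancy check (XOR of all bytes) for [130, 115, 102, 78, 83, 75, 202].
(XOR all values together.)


XOR chain: 130 ^ 115 ^ 102 ^ 78 ^ 83 ^ 75 ^ 202 = 11

11


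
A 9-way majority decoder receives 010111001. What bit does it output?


Ones: 5 out of 9
Threshold: 5

1 (5/9 voted 1)


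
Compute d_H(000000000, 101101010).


XOR: 101101010
Count of 1s: 5

5


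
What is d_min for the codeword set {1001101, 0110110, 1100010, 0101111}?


Comparing all pairs, minimum distance: 3
Can detect 2 errors, correct 1 errors

3


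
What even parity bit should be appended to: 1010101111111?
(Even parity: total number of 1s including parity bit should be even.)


Number of 1s in data: 10
Parity bit: 0

0


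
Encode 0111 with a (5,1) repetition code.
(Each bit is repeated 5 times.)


Each bit -> 5 copies

00000111111111111111


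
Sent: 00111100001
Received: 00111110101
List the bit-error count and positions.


XOR: 00000010100

2 error(s) at position(s): 6, 8


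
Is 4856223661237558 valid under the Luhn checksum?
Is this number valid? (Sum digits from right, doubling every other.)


Luhn sum = 71
71 mod 10 = 1

Invalid (Luhn sum mod 10 = 1)


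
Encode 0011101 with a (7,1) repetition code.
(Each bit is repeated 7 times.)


Each bit -> 7 copies

0000000000000011111111111111111111100000001111111


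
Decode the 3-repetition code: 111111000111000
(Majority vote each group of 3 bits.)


Groups: 111, 111, 000, 111, 000
Majority votes: 11010

11010


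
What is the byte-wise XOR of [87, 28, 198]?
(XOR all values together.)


XOR chain: 87 ^ 28 ^ 198 = 141

141


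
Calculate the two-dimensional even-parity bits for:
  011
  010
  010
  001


Row parities: 0111
Column parities: 010

Row P: 0111, Col P: 010, Corner: 1


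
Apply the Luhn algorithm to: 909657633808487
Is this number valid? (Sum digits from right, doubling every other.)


Luhn sum = 78
78 mod 10 = 8

Invalid (Luhn sum mod 10 = 8)


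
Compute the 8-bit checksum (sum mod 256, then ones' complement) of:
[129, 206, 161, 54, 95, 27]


Sum = 672 mod 256 = 160
Complement = 95

95


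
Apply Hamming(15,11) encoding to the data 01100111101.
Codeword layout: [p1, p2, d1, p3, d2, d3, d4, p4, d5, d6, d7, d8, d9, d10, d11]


Parity bits: p1=0, p2=0, p3=1, p4=1

000111010111101


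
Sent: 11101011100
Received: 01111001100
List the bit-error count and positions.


XOR: 10010010000

3 error(s) at position(s): 0, 3, 6


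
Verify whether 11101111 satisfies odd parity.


Number of 1s: 7

Yes, parity is correct (7 ones)


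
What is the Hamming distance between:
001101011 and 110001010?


XOR: 111100001
Count of 1s: 5

5


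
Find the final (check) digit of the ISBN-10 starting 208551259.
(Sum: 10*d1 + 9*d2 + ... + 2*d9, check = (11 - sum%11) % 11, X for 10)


Weighted sum: 195
195 mod 11 = 8

Check digit: 3


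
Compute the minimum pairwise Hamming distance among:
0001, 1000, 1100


Comparing all pairs, minimum distance: 1
Can detect 0 errors, correct 0 errors

1


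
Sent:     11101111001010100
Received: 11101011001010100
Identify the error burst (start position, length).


XOR: 00000100000000000

Burst at position 5, length 1


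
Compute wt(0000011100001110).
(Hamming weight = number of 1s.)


Counting 1s in 0000011100001110

6


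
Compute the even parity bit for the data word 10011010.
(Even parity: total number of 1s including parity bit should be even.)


Number of 1s in data: 4
Parity bit: 0

0


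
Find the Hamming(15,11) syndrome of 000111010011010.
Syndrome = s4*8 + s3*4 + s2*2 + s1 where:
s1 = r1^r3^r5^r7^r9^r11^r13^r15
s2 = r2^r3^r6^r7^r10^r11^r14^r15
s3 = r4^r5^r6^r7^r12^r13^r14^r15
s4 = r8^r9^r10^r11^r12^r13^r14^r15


s1=0, s2=1, s3=1, s4=0

Syndrome = 6 (error at position 6)


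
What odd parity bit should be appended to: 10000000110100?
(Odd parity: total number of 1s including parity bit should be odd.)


Number of 1s in data: 4
Parity bit: 1

1


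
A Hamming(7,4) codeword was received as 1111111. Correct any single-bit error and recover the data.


Syndrome = 0: no error detected

Data: 1111 (no errors)


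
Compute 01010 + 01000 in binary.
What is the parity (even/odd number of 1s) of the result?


01010 = 10
01000 = 8
Sum = 18 = 10010
1s count = 2

even parity (2 ones in 10010)


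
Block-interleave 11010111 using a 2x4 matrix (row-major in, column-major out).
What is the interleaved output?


Matrix:
  1101
  0111
Read columns: 10110111

10110111


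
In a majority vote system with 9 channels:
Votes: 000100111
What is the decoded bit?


Ones: 4 out of 9
Threshold: 5

0 (4/9 voted 1)


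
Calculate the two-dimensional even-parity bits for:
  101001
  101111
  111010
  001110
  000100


Row parities: 11011
Column parities: 110110

Row P: 11011, Col P: 110110, Corner: 0


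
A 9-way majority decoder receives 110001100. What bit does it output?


Ones: 4 out of 9
Threshold: 5

0 (4/9 voted 1)


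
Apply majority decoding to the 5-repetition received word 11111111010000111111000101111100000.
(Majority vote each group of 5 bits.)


Groups: 11111, 11101, 00001, 11111, 00010, 11111, 00000
Majority votes: 1101010

1101010


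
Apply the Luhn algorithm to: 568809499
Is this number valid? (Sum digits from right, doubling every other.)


Luhn sum = 54
54 mod 10 = 4

Invalid (Luhn sum mod 10 = 4)


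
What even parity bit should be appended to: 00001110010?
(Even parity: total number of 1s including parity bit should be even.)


Number of 1s in data: 4
Parity bit: 0

0


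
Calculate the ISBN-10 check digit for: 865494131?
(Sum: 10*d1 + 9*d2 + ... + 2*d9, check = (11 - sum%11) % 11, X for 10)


Weighted sum: 291
291 mod 11 = 5

Check digit: 6


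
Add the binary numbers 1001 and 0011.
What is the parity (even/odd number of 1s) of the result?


1001 = 9
0011 = 3
Sum = 12 = 1100
1s count = 2

even parity (2 ones in 1100)


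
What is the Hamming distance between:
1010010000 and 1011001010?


XOR: 0001011010
Count of 1s: 4

4


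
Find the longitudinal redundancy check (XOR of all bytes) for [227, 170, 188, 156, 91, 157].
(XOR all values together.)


XOR chain: 227 ^ 170 ^ 188 ^ 156 ^ 91 ^ 157 = 175

175


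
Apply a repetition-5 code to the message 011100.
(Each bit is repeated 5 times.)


Each bit -> 5 copies

000001111111111111110000000000


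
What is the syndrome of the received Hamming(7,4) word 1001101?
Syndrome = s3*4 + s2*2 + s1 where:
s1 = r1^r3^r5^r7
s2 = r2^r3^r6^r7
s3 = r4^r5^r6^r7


s1=1, s2=1, s3=1

Syndrome = 7 (error at position 7)


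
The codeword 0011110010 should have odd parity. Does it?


Number of 1s: 5

Yes, parity is correct (5 ones)


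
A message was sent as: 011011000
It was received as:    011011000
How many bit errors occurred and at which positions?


XOR: 000000000

0 errors (received matches sent)


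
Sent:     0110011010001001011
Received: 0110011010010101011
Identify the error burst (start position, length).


XOR: 0000000000011100000

Burst at position 11, length 3


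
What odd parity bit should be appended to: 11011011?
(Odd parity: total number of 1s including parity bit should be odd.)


Number of 1s in data: 6
Parity bit: 1

1


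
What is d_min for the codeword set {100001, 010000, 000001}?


Comparing all pairs, minimum distance: 1
Can detect 0 errors, correct 0 errors

1


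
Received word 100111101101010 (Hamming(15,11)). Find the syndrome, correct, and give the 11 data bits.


Syndrome = 0: no error detected

Data: 01111101010 (no errors)


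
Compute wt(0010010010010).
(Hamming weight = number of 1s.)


Counting 1s in 0010010010010

4


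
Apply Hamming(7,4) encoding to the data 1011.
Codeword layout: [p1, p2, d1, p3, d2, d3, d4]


Parity bits: p1=0, p2=1, p3=0

0110011


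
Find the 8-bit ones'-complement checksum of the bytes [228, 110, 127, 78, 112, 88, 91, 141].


Sum = 975 mod 256 = 207
Complement = 48

48


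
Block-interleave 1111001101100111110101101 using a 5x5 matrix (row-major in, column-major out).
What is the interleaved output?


Matrix:
  11110
  01101
  10011
  11101
  01101
Read columns: 1011011011110111010001111

1011011011110111010001111


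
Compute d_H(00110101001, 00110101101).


XOR: 00000000100
Count of 1s: 1

1


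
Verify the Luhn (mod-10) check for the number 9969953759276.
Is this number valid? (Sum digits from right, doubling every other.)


Luhn sum = 78
78 mod 10 = 8

Invalid (Luhn sum mod 10 = 8)


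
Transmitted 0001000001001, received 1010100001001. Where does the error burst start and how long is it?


XOR: 1011100000000

Burst at position 0, length 5


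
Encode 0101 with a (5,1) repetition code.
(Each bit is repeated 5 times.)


Each bit -> 5 copies

00000111110000011111


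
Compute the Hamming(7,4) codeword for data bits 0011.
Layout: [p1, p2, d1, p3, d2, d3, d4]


Parity bits: p1=1, p2=0, p3=0

1000011


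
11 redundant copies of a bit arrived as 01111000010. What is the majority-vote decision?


Ones: 5 out of 11
Threshold: 6

0 (5/11 voted 1)


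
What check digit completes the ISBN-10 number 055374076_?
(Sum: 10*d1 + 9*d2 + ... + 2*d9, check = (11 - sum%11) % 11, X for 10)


Weighted sum: 201
201 mod 11 = 3

Check digit: 8


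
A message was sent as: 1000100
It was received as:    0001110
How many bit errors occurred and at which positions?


XOR: 1001010

3 error(s) at position(s): 0, 3, 5


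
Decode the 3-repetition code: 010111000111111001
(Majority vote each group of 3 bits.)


Groups: 010, 111, 000, 111, 111, 001
Majority votes: 010110

010110


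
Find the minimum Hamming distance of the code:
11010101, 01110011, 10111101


Comparing all pairs, minimum distance: 3
Can detect 2 errors, correct 1 errors

3


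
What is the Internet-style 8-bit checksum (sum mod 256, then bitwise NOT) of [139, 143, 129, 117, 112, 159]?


Sum = 799 mod 256 = 31
Complement = 224

224


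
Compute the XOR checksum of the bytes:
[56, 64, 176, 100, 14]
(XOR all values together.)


XOR chain: 56 ^ 64 ^ 176 ^ 100 ^ 14 = 162

162


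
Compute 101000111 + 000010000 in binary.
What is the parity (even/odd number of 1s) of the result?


101000111 = 327
000010000 = 16
Sum = 343 = 101010111
1s count = 6

even parity (6 ones in 101010111)


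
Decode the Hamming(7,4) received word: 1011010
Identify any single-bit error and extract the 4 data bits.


Syndrome = 0: no error detected

Data: 1010 (no errors)


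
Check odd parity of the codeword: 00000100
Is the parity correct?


Number of 1s: 1

Yes, parity is correct (1 ones)


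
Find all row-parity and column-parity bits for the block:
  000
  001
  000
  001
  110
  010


Row parities: 010101
Column parities: 100

Row P: 010101, Col P: 100, Corner: 1


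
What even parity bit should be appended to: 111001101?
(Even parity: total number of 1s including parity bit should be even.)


Number of 1s in data: 6
Parity bit: 0

0


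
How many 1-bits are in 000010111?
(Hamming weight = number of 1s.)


Counting 1s in 000010111

4


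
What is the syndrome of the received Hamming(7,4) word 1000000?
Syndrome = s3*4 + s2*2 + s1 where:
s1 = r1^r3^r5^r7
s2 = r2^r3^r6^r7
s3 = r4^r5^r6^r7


s1=1, s2=0, s3=0

Syndrome = 1 (error at position 1)


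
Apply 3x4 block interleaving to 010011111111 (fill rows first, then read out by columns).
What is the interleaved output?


Matrix:
  0100
  1111
  1111
Read columns: 011111011011

011111011011


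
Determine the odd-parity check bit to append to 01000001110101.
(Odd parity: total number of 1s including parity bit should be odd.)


Number of 1s in data: 6
Parity bit: 1

1


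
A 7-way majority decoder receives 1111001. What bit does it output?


Ones: 5 out of 7
Threshold: 4

1 (5/7 voted 1)


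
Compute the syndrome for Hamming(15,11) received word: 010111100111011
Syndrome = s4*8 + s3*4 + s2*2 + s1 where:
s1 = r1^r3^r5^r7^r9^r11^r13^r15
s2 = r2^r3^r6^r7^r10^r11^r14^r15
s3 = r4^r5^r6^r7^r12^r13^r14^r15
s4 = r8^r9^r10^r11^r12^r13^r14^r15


s1=0, s2=1, s3=1, s4=1

Syndrome = 14 (error at position 14)


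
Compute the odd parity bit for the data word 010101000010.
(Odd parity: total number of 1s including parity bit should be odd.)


Number of 1s in data: 4
Parity bit: 1

1


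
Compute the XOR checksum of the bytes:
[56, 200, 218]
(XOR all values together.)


XOR chain: 56 ^ 200 ^ 218 = 42

42


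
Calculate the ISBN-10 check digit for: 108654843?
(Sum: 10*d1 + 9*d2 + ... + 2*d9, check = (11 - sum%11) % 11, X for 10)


Weighted sum: 216
216 mod 11 = 7

Check digit: 4


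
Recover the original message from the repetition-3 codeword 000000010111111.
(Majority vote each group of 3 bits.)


Groups: 000, 000, 010, 111, 111
Majority votes: 00011

00011


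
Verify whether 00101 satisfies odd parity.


Number of 1s: 2

No, parity error (2 ones)


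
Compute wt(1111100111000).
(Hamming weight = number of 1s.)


Counting 1s in 1111100111000

8


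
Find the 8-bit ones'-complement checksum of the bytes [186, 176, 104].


Sum = 466 mod 256 = 210
Complement = 45

45


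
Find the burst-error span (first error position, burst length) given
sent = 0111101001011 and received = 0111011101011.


XOR: 0000110100000

Burst at position 4, length 4


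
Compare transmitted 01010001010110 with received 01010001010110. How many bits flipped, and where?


XOR: 00000000000000

0 errors (received matches sent)


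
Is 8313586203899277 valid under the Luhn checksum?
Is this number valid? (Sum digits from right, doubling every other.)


Luhn sum = 71
71 mod 10 = 1

Invalid (Luhn sum mod 10 = 1)


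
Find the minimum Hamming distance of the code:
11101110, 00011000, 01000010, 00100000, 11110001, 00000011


Comparing all pairs, minimum distance: 2
Can detect 1 errors, correct 0 errors

2


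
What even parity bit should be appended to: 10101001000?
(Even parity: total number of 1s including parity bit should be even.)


Number of 1s in data: 4
Parity bit: 0

0


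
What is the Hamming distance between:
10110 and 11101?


XOR: 01011
Count of 1s: 3

3


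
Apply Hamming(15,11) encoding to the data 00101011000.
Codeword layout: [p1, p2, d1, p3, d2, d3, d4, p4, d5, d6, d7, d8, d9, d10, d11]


Parity bits: p1=0, p2=0, p3=0, p4=1

000001011011000


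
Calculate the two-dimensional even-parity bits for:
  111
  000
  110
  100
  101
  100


Row parities: 100101
Column parities: 100

Row P: 100101, Col P: 100, Corner: 1


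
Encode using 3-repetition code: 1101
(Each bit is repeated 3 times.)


Each bit -> 3 copies

111111000111


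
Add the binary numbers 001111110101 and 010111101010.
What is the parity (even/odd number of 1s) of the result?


001111110101 = 1013
010111101010 = 1514
Sum = 2527 = 100111011111
1s count = 9

odd parity (9 ones in 100111011111)


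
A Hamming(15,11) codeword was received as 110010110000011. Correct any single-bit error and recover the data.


Syndrome = 8: error at position 8

Data: 01010000011 (corrected bit 8)


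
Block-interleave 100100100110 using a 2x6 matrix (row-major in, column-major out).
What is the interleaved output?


Matrix:
  100100
  100110
Read columns: 110000110100

110000110100


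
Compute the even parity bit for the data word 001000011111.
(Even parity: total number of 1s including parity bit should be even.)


Number of 1s in data: 6
Parity bit: 0

0


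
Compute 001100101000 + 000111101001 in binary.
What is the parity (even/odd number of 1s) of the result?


001100101000 = 808
000111101001 = 489
Sum = 1297 = 10100010001
1s count = 4

even parity (4 ones in 10100010001)


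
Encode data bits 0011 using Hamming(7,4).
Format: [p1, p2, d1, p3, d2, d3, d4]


Parity bits: p1=1, p2=0, p3=0

1000011


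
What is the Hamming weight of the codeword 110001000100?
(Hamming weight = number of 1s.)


Counting 1s in 110001000100

4


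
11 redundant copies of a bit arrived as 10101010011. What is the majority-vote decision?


Ones: 6 out of 11
Threshold: 6

1 (6/11 voted 1)


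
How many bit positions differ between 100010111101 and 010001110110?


XOR: 110011001011
Count of 1s: 7

7


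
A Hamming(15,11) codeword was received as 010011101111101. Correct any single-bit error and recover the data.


Syndrome = 0: no error detected

Data: 01111111101 (no errors)


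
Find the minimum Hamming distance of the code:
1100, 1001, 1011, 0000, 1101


Comparing all pairs, minimum distance: 1
Can detect 0 errors, correct 0 errors

1


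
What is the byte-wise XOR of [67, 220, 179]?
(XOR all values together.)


XOR chain: 67 ^ 220 ^ 179 = 44

44


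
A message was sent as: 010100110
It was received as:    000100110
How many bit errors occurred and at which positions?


XOR: 010000000

1 error(s) at position(s): 1


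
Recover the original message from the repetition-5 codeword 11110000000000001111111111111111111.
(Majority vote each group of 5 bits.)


Groups: 11110, 00000, 00000, 01111, 11111, 11111, 11111
Majority votes: 1001111

1001111


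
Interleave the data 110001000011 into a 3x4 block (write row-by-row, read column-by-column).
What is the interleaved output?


Matrix:
  1100
  0100
  0011
Read columns: 100110001001

100110001001


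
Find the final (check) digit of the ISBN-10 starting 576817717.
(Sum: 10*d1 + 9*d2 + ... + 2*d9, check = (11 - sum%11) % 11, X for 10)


Weighted sum: 303
303 mod 11 = 6

Check digit: 5


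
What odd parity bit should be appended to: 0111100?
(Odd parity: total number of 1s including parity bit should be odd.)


Number of 1s in data: 4
Parity bit: 1

1


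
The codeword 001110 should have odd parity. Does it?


Number of 1s: 3

Yes, parity is correct (3 ones)


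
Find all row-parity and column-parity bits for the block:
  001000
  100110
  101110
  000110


Row parities: 1100
Column parities: 000110

Row P: 1100, Col P: 000110, Corner: 0


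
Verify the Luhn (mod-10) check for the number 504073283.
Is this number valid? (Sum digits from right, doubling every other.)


Luhn sum = 34
34 mod 10 = 4

Invalid (Luhn sum mod 10 = 4)


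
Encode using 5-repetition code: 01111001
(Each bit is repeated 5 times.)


Each bit -> 5 copies

0000011111111111111111111000000000011111


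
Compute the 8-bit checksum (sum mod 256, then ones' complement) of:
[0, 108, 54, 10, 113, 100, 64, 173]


Sum = 622 mod 256 = 110
Complement = 145

145


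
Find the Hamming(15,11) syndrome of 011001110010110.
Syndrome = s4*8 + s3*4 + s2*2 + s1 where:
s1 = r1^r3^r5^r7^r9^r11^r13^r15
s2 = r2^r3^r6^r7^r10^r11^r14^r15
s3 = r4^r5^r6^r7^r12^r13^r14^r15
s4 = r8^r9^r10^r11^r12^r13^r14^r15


s1=0, s2=0, s3=0, s4=0

Syndrome = 0 (no error)


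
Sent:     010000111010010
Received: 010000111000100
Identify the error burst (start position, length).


XOR: 000000000010110

Burst at position 10, length 4


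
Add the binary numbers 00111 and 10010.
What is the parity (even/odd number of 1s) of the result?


00111 = 7
10010 = 18
Sum = 25 = 11001
1s count = 3

odd parity (3 ones in 11001)


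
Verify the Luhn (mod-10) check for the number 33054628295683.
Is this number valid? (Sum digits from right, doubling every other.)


Luhn sum = 70
70 mod 10 = 0

Valid (Luhn sum mod 10 = 0)


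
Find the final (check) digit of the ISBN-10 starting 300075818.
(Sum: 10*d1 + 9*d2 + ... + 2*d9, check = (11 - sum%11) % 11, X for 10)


Weighted sum: 148
148 mod 11 = 5

Check digit: 6


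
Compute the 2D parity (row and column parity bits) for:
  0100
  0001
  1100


Row parities: 110
Column parities: 1001

Row P: 110, Col P: 1001, Corner: 0


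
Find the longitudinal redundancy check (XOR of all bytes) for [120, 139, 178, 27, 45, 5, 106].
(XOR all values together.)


XOR chain: 120 ^ 139 ^ 178 ^ 27 ^ 45 ^ 5 ^ 106 = 24

24


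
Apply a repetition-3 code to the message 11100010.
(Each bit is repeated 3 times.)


Each bit -> 3 copies

111111111000000000111000


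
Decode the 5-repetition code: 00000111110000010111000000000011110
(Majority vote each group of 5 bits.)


Groups: 00000, 11111, 00000, 10111, 00000, 00000, 11110
Majority votes: 0101001

0101001


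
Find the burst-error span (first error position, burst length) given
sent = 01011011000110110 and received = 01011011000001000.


XOR: 00000000000111110

Burst at position 11, length 5


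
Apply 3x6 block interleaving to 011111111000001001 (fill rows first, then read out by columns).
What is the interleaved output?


Matrix:
  011111
  111000
  001001
Read columns: 010110111100100101

010110111100100101


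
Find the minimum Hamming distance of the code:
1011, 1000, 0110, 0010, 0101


Comparing all pairs, minimum distance: 1
Can detect 0 errors, correct 0 errors

1


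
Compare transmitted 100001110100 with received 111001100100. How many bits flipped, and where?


XOR: 011000010000

3 error(s) at position(s): 1, 2, 7


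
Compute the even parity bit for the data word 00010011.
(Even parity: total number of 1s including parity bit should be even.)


Number of 1s in data: 3
Parity bit: 1

1


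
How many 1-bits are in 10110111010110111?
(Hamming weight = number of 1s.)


Counting 1s in 10110111010110111

12


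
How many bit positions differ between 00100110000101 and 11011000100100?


XOR: 11111110100001
Count of 1s: 9

9


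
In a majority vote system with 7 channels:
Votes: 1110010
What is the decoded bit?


Ones: 4 out of 7
Threshold: 4

1 (4/7 voted 1)


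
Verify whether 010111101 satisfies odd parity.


Number of 1s: 6

No, parity error (6 ones)


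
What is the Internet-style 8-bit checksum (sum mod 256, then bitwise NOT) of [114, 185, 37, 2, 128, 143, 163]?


Sum = 772 mod 256 = 4
Complement = 251

251


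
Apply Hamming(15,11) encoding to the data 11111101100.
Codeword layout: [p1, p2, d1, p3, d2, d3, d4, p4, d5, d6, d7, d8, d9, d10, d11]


Parity bits: p1=1, p2=0, p3=1, p4=0

101111101101100


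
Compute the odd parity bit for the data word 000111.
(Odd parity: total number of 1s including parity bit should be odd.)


Number of 1s in data: 3
Parity bit: 0

0


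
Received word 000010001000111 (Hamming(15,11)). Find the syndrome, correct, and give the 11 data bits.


Syndrome = 0: no error detected

Data: 01001000111 (no errors)


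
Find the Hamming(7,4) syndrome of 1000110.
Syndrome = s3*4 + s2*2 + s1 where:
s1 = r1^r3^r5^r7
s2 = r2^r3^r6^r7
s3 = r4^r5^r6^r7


s1=0, s2=1, s3=0

Syndrome = 2 (error at position 2)


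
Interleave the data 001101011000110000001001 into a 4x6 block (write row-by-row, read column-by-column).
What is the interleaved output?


Matrix:
  001101
  011000
  110000
  001001
Read columns: 001001101101100000001001

001001101101100000001001


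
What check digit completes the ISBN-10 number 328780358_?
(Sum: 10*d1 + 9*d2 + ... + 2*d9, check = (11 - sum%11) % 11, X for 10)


Weighted sum: 252
252 mod 11 = 10

Check digit: 1


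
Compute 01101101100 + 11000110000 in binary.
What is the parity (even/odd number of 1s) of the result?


01101101100 = 876
11000110000 = 1584
Sum = 2460 = 100110011100
1s count = 6

even parity (6 ones in 100110011100)


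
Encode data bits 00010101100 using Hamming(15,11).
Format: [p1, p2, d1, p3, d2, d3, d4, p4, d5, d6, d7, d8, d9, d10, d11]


Parity bits: p1=0, p2=0, p3=1, p4=1

000100110101100


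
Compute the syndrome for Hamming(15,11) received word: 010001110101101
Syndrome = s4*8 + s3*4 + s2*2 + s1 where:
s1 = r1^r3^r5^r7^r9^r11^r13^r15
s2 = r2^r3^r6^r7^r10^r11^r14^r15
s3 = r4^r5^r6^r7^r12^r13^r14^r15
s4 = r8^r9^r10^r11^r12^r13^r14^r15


s1=1, s2=1, s3=1, s4=1

Syndrome = 15 (error at position 15)


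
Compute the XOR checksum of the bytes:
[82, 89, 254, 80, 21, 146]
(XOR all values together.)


XOR chain: 82 ^ 89 ^ 254 ^ 80 ^ 21 ^ 146 = 34

34


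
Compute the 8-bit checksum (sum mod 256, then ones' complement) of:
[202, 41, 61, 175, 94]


Sum = 573 mod 256 = 61
Complement = 194

194


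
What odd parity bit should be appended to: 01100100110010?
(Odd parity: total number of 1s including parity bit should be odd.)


Number of 1s in data: 6
Parity bit: 1

1


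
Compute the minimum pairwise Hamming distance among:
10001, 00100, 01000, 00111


Comparing all pairs, minimum distance: 2
Can detect 1 errors, correct 0 errors

2


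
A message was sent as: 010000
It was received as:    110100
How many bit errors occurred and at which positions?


XOR: 100100

2 error(s) at position(s): 0, 3


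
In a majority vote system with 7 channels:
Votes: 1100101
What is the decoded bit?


Ones: 4 out of 7
Threshold: 4

1 (4/7 voted 1)


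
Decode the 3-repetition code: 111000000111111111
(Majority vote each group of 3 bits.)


Groups: 111, 000, 000, 111, 111, 111
Majority votes: 100111

100111


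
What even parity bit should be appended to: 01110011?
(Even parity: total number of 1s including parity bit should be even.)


Number of 1s in data: 5
Parity bit: 1

1


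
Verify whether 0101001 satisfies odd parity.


Number of 1s: 3

Yes, parity is correct (3 ones)


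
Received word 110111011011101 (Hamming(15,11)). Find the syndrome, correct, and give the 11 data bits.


Syndrome = 0: no error detected

Data: 01101011101 (no errors)
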